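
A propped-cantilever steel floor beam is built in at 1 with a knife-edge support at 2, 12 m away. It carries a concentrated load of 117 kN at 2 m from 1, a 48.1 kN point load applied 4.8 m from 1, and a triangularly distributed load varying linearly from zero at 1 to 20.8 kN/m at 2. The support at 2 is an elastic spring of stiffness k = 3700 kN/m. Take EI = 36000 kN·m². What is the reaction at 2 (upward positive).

R_2 = 81.87 kN

Release the roller at 2. Primary structure: cantilever fixed at 1.
Primary-structure tip deflection at 2 by superposition:
  point load 117 at a = 2: Pa²(3L − a)/(6EI) = 2652/EI
  point load 48.1 at a = 4.8: Pa²(3L − a)/(6EI) = 5763/EI
  triangular load, peak 20.8 at the free end: 11w₀L⁴/(120EI) = 39537/EI
  δ_0 = 47951/EI
Flexibility coefficient — unit upward force at 2: δ_{22} = L³/(3EI) = 576/EI.
With EI = 36000 kN·m²: δ_0 = 1.332 m and δ_{22} = 0.016 m/kN.
Compatibility — the spring shortens by R_2/k under the reaction it provides: δ_0 − R_2·δ_{22} = R_2/k. With 1/k = 0.00027 m/kN, R_2 = δ_0 / (δ_{22} + 1/k) = 1.332 / (0.016 + 0.00027) = 81.87 kN.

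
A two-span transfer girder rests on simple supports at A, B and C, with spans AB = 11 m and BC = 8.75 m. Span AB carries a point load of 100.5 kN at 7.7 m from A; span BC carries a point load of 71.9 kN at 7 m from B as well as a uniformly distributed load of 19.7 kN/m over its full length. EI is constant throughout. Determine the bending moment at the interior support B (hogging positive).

Take M_B as the redundant. Released structure: two simple spans AB and BC with a hinge at B.
Rotations at B on the released spans (each span's end-slope, ×1/EI):
  span AB: point load 100.5 at a = 7.7: Pab(L + a)/(6LEI) = 723.5/EI
  span BC: point load 71.9 at a = 7: Pab(L + b)/(6LEI) = 176.2/EI
  span BC: UDL 19.7: wL³/(24EI) = 549.9/EI
  relative rotation θ_0 = (723.5 + 726)/EI = 1450/EI
A unit hogging moment at B produces rotation L₁/(3EI) + L₂/(3EI) = 6.583/EI.
Compatibility: M_B·(L₁+L₂)/(3EI) = θ_0, giving M_B = 220.2 kN·m (hogging).

M_B = 220.2 kN·m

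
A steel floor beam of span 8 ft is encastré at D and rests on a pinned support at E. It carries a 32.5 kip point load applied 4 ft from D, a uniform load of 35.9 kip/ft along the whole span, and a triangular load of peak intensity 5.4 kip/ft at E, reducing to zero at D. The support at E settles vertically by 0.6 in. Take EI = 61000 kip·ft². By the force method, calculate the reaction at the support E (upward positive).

R_E = 111.9 kip

Remove the prop at E; the released (primary) structure is a cantilever built in at D.
Deflection at E on the released cantilever, summing each load's contribution:
  point load 32.5 at a = 4: Pa²(3L − a)/(6EI) = 1733/EI
  UDL 35.9: wL⁴/(8EI) = 18381/EI
  triangular load, peak 5.4 at the free end: 11w₀L⁴/(120EI) = 2028/EI
  δ_0 = 22142/EI
Flexibility coefficient — unit upward force at E: δ_{EE} = L³/(3EI) = 170.7/EI.
With EI = 61000 kip·ft²: δ_0 = 0.36298 ft and δ_{EE} = 0.002798 ft/kip.
Compatibility — the beam at E must follow the support down by 0.05 ft: δ_0 − R_E·δ_{EE} = 0.05, so R_E = (0.36298 − 0.05)/0.002798 = 111.9 kip.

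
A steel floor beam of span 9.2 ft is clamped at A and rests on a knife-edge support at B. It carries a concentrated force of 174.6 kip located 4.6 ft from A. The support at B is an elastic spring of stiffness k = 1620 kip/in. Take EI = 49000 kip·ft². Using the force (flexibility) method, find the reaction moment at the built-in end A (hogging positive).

M_A = 306 kip·ft

Remove the prop at B; the released (primary) structure is a cantilever built in at A.
Downward deflection at the released point B due to the loads:
  point load 174.6 at a = 4.6: Pa²(3L − a)/(6EI) = 14162/EI
Flexibility coefficient — unit upward force at B: δ_{BB} = L³/(3EI) = 259.6/EI.
With EI = 49000 kip·ft²: δ_0 = 0.28903 ft and δ_{BB} = 0.005297 ft/kip.
Compatibility — the spring shortens by R_B/k under the reaction it provides: δ_0 − R_B·δ_{BB} = R_B/k. With 1/k = 1/(1620×12) ft/kip = 0.000051 ft/kip, R_B = δ_0 / (δ_{BB} + 1/k) = 0.28903 / (0.005297 + 0.000051) = 54.04 kip.
Moment equilibrium about A: M_A = Σ(load moments about A) − R_B·L = 803.2 − 54.04×9.2 = 306 kip·ft.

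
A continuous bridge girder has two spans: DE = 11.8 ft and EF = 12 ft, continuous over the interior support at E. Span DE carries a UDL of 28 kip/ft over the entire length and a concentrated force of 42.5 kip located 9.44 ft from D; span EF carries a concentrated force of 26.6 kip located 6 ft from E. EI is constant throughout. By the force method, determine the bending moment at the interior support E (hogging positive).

M_E = 307.6 kip·ft

Release continuity at E by inserting a hinge; the redundant is the internal moment M_E. The primary structure is two simply-supported spans DE and EF.
End slopes at the hinge E, treating each span as simply supported:
  span DE: UDL 28: wL³/(24EI) = 1917/EI
  span DE: point load 42.5 at a = 9.44: Pab(L + a)/(6LEI) = 284/EI
  span EF: point load 26.6 at a = 6: Pab(L + b)/(6LEI) = 239.4/EI
  relative rotation θ_0 = (2201 + 239.4)/EI = 2440/EI
A unit hogging moment at E produces rotation L₁/(3EI) + L₂/(3EI) = 7.933/EI.
Slope continuity at E: θ_0 = M_E·7.933/EI, so M_E = 2440/7.933 = 307.6 kip·ft (hogging).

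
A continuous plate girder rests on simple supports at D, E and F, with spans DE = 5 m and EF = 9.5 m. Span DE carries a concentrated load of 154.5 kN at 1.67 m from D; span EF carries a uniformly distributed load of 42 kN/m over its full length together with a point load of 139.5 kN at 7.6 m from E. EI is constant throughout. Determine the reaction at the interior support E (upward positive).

R_E = 411.3 kN

Insert a hinge at E; M_E is the redundant, and each span becomes simply supported.
End slopes at the hinge E, treating each span as simply supported:
  span DE: point load 154.5 at a = 1.67: Pab(L + a)/(6LEI) = 191/EI
  span EF: UDL 42: wL³/(24EI) = 1500/EI
  span EF: point load 139.5 at a = 7.6: Pab(L + b)/(6LEI) = 402.9/EI
  relative rotation θ_0 = (191 + 1903)/EI = 2094/EI
A unit hogging moment at E produces rotation L₁/(3EI) + L₂/(3EI) = 4.833/EI.
Slope continuity at E: θ_0 = M_E·4.833/EI, so M_E = 2094/4.833 = 433.3 kN·m (hogging).
Span DE, ΣM about D with M_E applied at E: R_E^{DE}·5 = 258 + 433.3, so R_E^{DE} = 138.3 kN and R_D = 154.5 − 138.3 = 16.24 kN.
Span EF, ΣM about F: R_E^{EF}·9.5 = 2160 + 433.3, so R_E^{EF} = 273 kN and R_F = 538.5 − 273 = 265.5 kN.
R_E = 138.3 + 273 = 411.3 kN.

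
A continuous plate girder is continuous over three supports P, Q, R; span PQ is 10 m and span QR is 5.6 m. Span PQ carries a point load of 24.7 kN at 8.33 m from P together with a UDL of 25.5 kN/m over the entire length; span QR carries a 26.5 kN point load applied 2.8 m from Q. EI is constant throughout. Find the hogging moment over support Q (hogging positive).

M_Q = 234.5 kN·m

Insert a hinge at Q; M_Q is the redundant, and each span becomes simply supported.
Discontinuity in slope at Q on the released structure — sum the simple-span end rotations:
  span PQ: point load 24.7 at a = 8.33: Pab(L + a)/(6LEI) = 105/EI
  span PQ: UDL 25.5: wL³/(24EI) = 1062/EI
  span QR: point load 26.5 at a = 2.8: Pab(L + b)/(6LEI) = 51.94/EI
  relative rotation θ_0 = (1167 + 51.94)/EI = 1219/EI
A unit hogging moment at Q produces rotation L₁/(3EI) + L₂/(3EI) = 5.2/EI.
Slope continuity at Q: θ_0 = M_Q·5.2/EI, so M_Q = 1219/5.2 = 234.5 kN·m (hogging).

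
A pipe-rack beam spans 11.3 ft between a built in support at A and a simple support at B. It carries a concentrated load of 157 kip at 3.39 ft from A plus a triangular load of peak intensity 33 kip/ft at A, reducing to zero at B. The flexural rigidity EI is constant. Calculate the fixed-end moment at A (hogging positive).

Remove the prop at B; the released (primary) structure is a cantilever built in at A.
Deflection at B on the released cantilever, summing each load's contribution:
  point load 157 at a = 3.39: Pa²(3L − a)/(6EI) = 9175/EI
  triangular load, peak 33 at the fixed end: w₀L⁴/(30EI) = 17935/EI
  δ_0 = 27110/EI
Flexibility coefficient — unit upward force at B: δ_{BB} = L³/(3EI) = 481/EI.
The prop prevents deflection at B: R_B = δ_0/δ_{BB} = 27110/481 = 56.37 kip.
Moment equilibrium about A: M_A = Σ(load moments about A) − R_B·L = 1235 − 56.37×11.3 = 597.6 kip·ft.

M_A = 597.6 kip·ft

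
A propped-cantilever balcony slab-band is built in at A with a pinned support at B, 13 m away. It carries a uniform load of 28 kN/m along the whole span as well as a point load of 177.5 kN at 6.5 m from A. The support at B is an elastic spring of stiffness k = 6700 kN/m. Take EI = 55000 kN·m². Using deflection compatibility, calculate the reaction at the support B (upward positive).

Remove the prop at B; the released (primary) structure is a cantilever built in at A.
Downward deflection at the released point B due to the loads:
  UDL 28: wL⁴/(8EI) = 99964/EI
  point load 177.5 at a = 6.5: Pa²(3L − a)/(6EI) = 40622/EI
  δ_0 = 140585/EI
Flexibility coefficient — unit upward force at B: δ_{BB} = L³/(3EI) = 732.3/EI.
With EI = 55000 kN·m²: δ_0 = 2.5561 m and δ_{BB} = 0.013315 m/kN.
Compatibility — the spring shortens by R_B/k under the reaction it provides: δ_0 − R_B·δ_{BB} = R_B/k. With 1/k = 0.000149 m/kN, R_B = δ_0 / (δ_{BB} + 1/k) = 2.5561 / (0.013315 + 0.000149) = 189.8 kN.

R_B = 189.8 kN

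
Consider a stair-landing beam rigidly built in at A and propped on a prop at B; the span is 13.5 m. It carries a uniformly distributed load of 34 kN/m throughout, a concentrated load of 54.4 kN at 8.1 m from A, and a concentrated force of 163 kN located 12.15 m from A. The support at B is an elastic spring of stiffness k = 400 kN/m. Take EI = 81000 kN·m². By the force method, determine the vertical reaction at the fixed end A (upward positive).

Release the roller at B. Primary structure: cantilever fixed at A.
Primary-structure tip deflection at B by superposition:
  UDL 34: wL⁴/(8EI) = 141164/EI
  point load 54.4 at a = 8.1: Pa²(3L − a)/(6EI) = 19274/EI
  point load 163 at a = 12.15: Pa²(3L − a)/(6EI) = 113695/EI
  δ_0 = 274133/EI
Tip deflection under a unit load at B: L³/(3EI) = 820.1/EI.
With EI = 81000 kN·m²: δ_0 = 3.3844 m and δ_{BB} = 0.010125 m/kN.
Compatibility — the spring shortens by R_B/k under the reaction it provides: δ_0 − R_B·δ_{BB} = R_B/k. With 1/k = 0.0025 m/kN, R_B = δ_0 / (δ_{BB} + 1/k) = 3.3844 / (0.010125 + 0.0025) = 268.1 kN.
Vertical equilibrium: R_A = ΣP − R_B = 676.4 − 268.1 = 408.3 kN.

R_A = 408.3 kN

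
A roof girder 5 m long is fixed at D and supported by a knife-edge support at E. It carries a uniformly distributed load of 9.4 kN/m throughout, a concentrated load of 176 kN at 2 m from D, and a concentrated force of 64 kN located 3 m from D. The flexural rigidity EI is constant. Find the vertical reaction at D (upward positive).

Remove the prop at E; the released (primary) structure is a cantilever built in at D.
Deflection at E on the released cantilever, summing each load's contribution:
  UDL 9.4: wL⁴/(8EI) = 734.4/EI
  point load 176 at a = 2: Pa²(3L − a)/(6EI) = 1525/EI
  point load 64 at a = 3: Pa²(3L − a)/(6EI) = 1152/EI
  δ_0 = 3412/EI
Tip deflection under a unit load at E: L³/(3EI) = 41.67/EI.
The prop prevents deflection at E: R_E = δ_0/δ_{EE} = 3412/41.67 = 81.88 kN.
Vertical equilibrium: R_D = ΣP − R_E = 287 − 81.88 = 205.1 kN.

R_D = 205.1 kN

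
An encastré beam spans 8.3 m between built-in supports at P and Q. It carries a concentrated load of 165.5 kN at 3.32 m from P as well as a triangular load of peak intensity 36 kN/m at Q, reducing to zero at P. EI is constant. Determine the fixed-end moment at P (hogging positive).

M_P = 280.5 kN·m

Release both end moments; the primary structure is a simply-supported span PQ with redundants M_P and M_Q.
End rotations of the released simple span under the applied load (×1/EI):
  at P: point load 165.5 at a = 3.32: Pab(L + b)/(6LEI) = 729.7/EI
  at Q: point load 165.5 at a = 3.32: Pab(L + a)/(6LEI) = 638.5/EI
  at P: triangular load, peak 36: 7w₀L³/(360EI) = 400.3/EI
  at Q: triangular load, peak 36: w₀L³/(45EI) = 457.4/EI
  θ_P0 = 1130/EI,  θ_Q0 = 1096/EI
Flexibility coefficients: a unit moment at one end gives L/(3EI) there and L/(6EI) at the far end, so f₁₁ = f₂₂ = 2.767/EI and f₁₂ = f₂₁ = 1.383/EI.
Compatibility — zero rotation at each built-in end:
  2.767 M_P + 1.383 M_Q = 1130
  1.383 M_P + 2.767 M_Q = 1096
Solving the pair gives M_P = 280.5 kN·m and M_Q = 255.9 kN·m (hogging).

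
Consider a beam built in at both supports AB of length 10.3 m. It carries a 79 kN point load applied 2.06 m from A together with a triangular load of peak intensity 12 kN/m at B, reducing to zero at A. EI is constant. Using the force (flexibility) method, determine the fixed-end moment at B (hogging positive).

Take the two fixed-end moments M_A, M_B as redundants; the released structure is the simple span AB.
On the primary (simply-supported) span, the end slopes from the loading are:
  at A: point load 79 at a = 2.06: Pab(L + b)/(6LEI) = 402.3/EI
  at B: point load 79 at a = 2.06: Pab(L + a)/(6LEI) = 268.2/EI
  at A: triangular load, peak 12: 7w₀L³/(360EI) = 255/EI
  at B: triangular load, peak 12: w₀L³/(45EI) = 291.4/EI
  θ_A0 = 657.3/EI,  θ_B0 = 559.6/EI
Flexibility coefficients: a unit moment at one end gives L/(3EI) there and L/(6EI) at the far end, so f₁₁ = f₂₂ = 3.433/EI and f₁₂ = f₂₁ = 1.717/EI.
Compatibility — zero rotation at each built-in end:
  3.433 M_A + 1.717 M_B = 657.3
  1.717 M_A + 3.433 M_B = 559.6
Solving the pair gives M_A = 146.6 kN·m and M_B = 89.69 kN·m (hogging).

M_B = 89.69 kN·m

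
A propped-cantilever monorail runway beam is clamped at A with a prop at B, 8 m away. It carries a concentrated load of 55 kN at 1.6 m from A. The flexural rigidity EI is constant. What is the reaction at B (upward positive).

Remove the prop at B; the released (primary) structure is a cantilever built in at A.
Deflection at B on the released cantilever, summing each load's contribution:
  point load 55 at a = 1.6: Pa²(3L − a)/(6EI) = 525.7/EI
Tip deflection under a unit load at B: L³/(3EI) = 170.7/EI.
Compatibility at B: δ_0 − R_B·δ_{BB} = 0, so R_B = 525.7/170.7 = 3.08 kN.

R_B = 3.08 kN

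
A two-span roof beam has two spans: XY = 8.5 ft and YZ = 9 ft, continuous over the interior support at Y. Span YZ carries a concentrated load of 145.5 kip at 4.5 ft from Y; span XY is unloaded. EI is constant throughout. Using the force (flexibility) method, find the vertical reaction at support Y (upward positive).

R_Y = 101.6 kip

Insert a hinge at Y; M_Y is the redundant, and each span becomes simply supported.
Discontinuity in slope at Y on the released structure — sum the simple-span end rotations:
  span YZ: point load 145.5 at a = 4.5: Pab(L + b)/(6LEI) = 736.6/EI
  relative rotation θ_0 = (0 + 736.6)/EI = 736.6/EI
A unit hogging moment at Y produces rotation L₁/(3EI) + L₂/(3EI) = 5.833/EI.
Slope continuity at Y: θ_0 = M_Y·5.833/EI, so M_Y = 736.6/5.833 = 126.3 kip·ft (hogging).
Span XY, ΣM about X with M_Y applied at Y: R_Y^{XY}·8.5 = 0 + 126.3, so R_Y^{XY} = 14.86 kip and R_X = 0 − 14.86 = -14.86 kip.
Span YZ, ΣM about Z: R_Y^{YZ}·9 = 654.8 + 126.3, so R_Y^{YZ} = 86.78 kip and R_Z = 145.5 − 86.78 = 58.72 kip.
R_Y = 14.86 + 86.78 = 101.6 kip.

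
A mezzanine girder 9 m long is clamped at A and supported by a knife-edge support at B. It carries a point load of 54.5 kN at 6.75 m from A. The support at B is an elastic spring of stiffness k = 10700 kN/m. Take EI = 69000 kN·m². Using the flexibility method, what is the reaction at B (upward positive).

R_B = 33.6 kN

Choose R_B as the redundant. The primary structure is the cantilever fixed at A.
Downward deflection at the released point B due to the loads:
  point load 54.5 at a = 6.75: Pa²(3L − a)/(6EI) = 8381/EI
Tip deflection under a unit load at B: L³/(3EI) = 243/EI.
With EI = 69000 kN·m²: δ_0 = 0.12146 m and δ_{BB} = 0.003522 m/kN.
Compatibility — the spring shortens by R_B/k under the reaction it provides: δ_0 − R_B·δ_{BB} = R_B/k. With 1/k = 0.000093 m/kN, R_B = δ_0 / (δ_{BB} + 1/k) = 0.12146 / (0.003522 + 0.000093) = 33.6 kN.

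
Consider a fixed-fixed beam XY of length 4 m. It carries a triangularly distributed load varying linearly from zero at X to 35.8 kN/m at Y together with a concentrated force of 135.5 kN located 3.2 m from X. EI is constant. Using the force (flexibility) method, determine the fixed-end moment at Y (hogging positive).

Release both end moments; the primary structure is a simply-supported span XY with redundants M_X and M_Y.
On the primary (simply-supported) span, the end slopes from the loading are:
  at X: triangular load, peak 35.8: 7w₀L³/(360EI) = 44.55/EI
  at Y: triangular load, peak 35.8: w₀L³/(45EI) = 50.92/EI
  at X: point load 135.5 at a = 3.2: Pab(L + b)/(6LEI) = 69.38/EI
  at Y: point load 135.5 at a = 3.2: Pab(L + a)/(6LEI) = 104.1/EI
  θ_X0 = 113.9/EI,  θ_Y0 = 155/EI
Flexibility coefficients: a unit moment at one end gives L/(3EI) there and L/(6EI) at the far end, so f₁₁ = f₂₂ = 1.333/EI and f₁₂ = f₂₁ = 0.6667/EI.
Compatibility — zero rotation at each built-in end:
  1.333 M_X + 0.6667 M_Y = 113.9
  0.6667 M_X + 1.333 M_Y = 155
Solving the pair gives M_X = 36.44 kN·m and M_Y = 98.02 kN·m (hogging).

M_Y = 98.02 kN·m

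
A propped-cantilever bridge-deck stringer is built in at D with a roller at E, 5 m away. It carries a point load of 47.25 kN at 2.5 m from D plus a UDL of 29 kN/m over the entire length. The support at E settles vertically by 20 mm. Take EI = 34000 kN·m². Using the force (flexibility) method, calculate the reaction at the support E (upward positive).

R_E = 52.82 kN

Remove the prop at E; the released (primary) structure is a cantilever built in at D.
Free-end deflection of the primary structure under the applied loading (downward +):
  point load 47.25 at a = 2.5: Pa²(3L − a)/(6EI) = 615.2/EI
  UDL 29: wL⁴/(8EI) = 2266/EI
  δ_0 = 2881/EI
Flexibility coefficient — unit upward force at E: δ_{EE} = L³/(3EI) = 41.67/EI.
With EI = 34000 kN·m²: δ_0 = 0.084731 m and δ_{EE} = 0.001225 m/kN.
Compatibility — the beam at E must follow the support down by 0.02 m: δ_0 − R_E·δ_{EE} = 0.02, so R_E = (0.084731 − 0.02)/0.001225 = 52.82 kN.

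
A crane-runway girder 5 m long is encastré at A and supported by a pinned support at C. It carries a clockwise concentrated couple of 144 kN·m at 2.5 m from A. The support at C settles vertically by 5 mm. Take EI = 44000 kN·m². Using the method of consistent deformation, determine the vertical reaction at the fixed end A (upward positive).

R_A = -27.12 kN

Take the reaction at C as the redundant and release it; the primary structure is a cantilever fixed at A.
Deflection at C on the released cantilever, summing each load's contribution:
  clockwise couple 144 at a = 2.5: M₀a(2L − a)/(2EI) = 1350/EI
Flexibility coefficient — unit upward force at C: δ_{CC} = L³/(3EI) = 41.67/EI.
With EI = 44000 kN·m²: δ_0 = 0.030682 m and δ_{CC} = 0.000947 m/kN.
Compatibility — the beam at C must follow the support down by 0.005 m: δ_0 − R_C·δ_{CC} = 0.005, so R_C = (0.030682 − 0.005)/0.000947 = 27.12 kN.
Vertical equilibrium: R_A = ΣP − R_C = 0 − 27.12 = -27.12 kN.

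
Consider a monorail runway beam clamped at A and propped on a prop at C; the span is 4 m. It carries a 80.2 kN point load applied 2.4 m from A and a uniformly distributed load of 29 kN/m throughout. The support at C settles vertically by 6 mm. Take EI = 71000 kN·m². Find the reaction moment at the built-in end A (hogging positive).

M_A = 191.8 kN·m

Choose R_C as the redundant. The primary structure is the cantilever fixed at A.
Deflection at C on the released cantilever, summing each load's contribution:
  point load 80.2 at a = 2.4: Pa²(3L − a)/(6EI) = 739.1/EI
  UDL 29: wL⁴/(8EI) = 928/EI
  δ_0 = 1667/EI
Flexibility coefficient — unit upward force at C: δ_{CC} = L³/(3EI) = 21.33/EI.
With EI = 71000 kN·m²: δ_0 = 0.023481 m and δ_{CC} = 0.0003 m/kN.
Compatibility — the beam at C must follow the support down by 0.006 m: δ_0 − R_C·δ_{CC} = 0.006, so R_C = (0.023481 − 0.006)/0.0003 = 58.18 kN.
Moment equilibrium about A: M_A = Σ(load moments about A) − R_C·L = 424.5 − 58.18×4 = 191.8 kN·m.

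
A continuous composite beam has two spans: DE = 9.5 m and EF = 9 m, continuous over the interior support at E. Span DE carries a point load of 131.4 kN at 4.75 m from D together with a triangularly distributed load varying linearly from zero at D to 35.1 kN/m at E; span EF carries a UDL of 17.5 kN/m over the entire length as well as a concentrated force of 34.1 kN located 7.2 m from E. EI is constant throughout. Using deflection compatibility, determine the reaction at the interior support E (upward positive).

Take M_E as the redundant. Released structure: two simple spans DE and EF with a hinge at E.
Discontinuity in slope at E on the released structure — sum the simple-span end rotations:
  span DE: point load 131.4 at a = 4.75: Pab(L + a)/(6LEI) = 741.2/EI
  span DE: triangular load, peak 35.1: w₀L³/(45EI) = 668.8/EI
  span EF: UDL 17.5: wL³/(24EI) = 531.6/EI
  span EF: point load 34.1 at a = 7.2: Pab(L + b)/(6LEI) = 88.39/EI
  relative rotation θ_0 = (1410 + 619.9)/EI = 2030/EI
A unit hogging moment at E produces rotation L₁/(3EI) + L₂/(3EI) = 6.167/EI.
Slope continuity at E: θ_0 = M_E·6.167/EI, so M_E = 2030/6.167 = 329.2 kN·m (hogging).
Span DE, ΣM about D with M_E applied at E: R_E^{DE}·9.5 = 1680 + 329.2, so R_E^{DE} = 211.5 kN and R_D = 298.1 − 211.5 = 86.63 kN.
Span EF, ΣM about F: R_E^{EF}·9 = 770.1 + 329.2, so R_E^{EF} = 122.1 kN and R_F = 191.6 − 122.1 = 69.46 kN.
R_E = 211.5 + 122.1 = 333.6 kN.

R_E = 333.6 kN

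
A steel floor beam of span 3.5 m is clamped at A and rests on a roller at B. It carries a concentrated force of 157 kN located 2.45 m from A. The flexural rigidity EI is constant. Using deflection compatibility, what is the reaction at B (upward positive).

Release the roller at B. Primary structure: cantilever fixed at A.
Free-end deflection of the primary structure under the applied loading (downward +):
  point load 157 at a = 2.45: Pa²(3L − a)/(6EI) = 1264/EI
Tip deflection under a unit load at B: L³/(3EI) = 14.29/EI.
The prop prevents deflection at B: R_B = δ_0/δ_{BB} = 1264/14.29 = 88.47 kN.

R_B = 88.47 kN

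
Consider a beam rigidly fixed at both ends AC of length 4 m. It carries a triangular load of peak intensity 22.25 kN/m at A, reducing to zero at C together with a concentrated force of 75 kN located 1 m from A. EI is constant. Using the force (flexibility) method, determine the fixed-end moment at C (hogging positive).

M_C = 25.93 kN·m

Release both end moments; the primary structure is a simply-supported span AC with redundants M_A and M_C.
Simple-span end rotations at A and C under the given loads:
  at A: triangular load, peak 22.25: w₀L³/(45EI) = 31.64/EI
  at C: triangular load, peak 22.25: 7w₀L³/(360EI) = 27.69/EI
  at A: point load 75 at a = 1: Pab(L + b)/(6LEI) = 65.62/EI
  at C: point load 75 at a = 1: Pab(L + a)/(6LEI) = 46.88/EI
  θ_A0 = 97.27/EI,  θ_C0 = 74.56/EI
Flexibility coefficients: a unit moment at one end gives L/(3EI) there and L/(6EI) at the far end, so f₁₁ = f₂₂ = 1.333/EI and f₁₂ = f₂₁ = 0.6667/EI.
Compatibility — zero rotation at each built-in end:
  1.333 M_A + 0.6667 M_C = 97.27
  0.6667 M_A + 1.333 M_C = 74.56
Solving the pair gives M_A = 59.99 kN·m and M_C = 25.93 kN·m (hogging).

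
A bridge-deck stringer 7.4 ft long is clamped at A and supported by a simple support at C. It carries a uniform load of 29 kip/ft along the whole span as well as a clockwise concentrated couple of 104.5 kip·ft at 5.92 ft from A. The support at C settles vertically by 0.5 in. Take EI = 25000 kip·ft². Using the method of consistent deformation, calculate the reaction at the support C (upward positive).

R_C = 93.1 kip

Choose R_C as the redundant. The primary structure is the cantilever fixed at A.
Primary-structure tip deflection at C by superposition:
  UDL 29: wL⁴/(8EI) = 10870/EI
  clockwise couple 104.5 at a = 5.92: M₀a(2L − a)/(2EI) = 2747/EI
  δ_0 = 13617/EI
Flexibility coefficient — unit upward force at C: δ_{CC} = L³/(3EI) = 135.1/EI.
With EI = 25000 kip·ft²: δ_0 = 0.54468 ft and δ_{CC} = 0.005403 ft/kip.
Compatibility — the beam at C must follow the support down by 0.04167 ft: δ_0 − R_C·δ_{CC} = 0.04167, so R_C = (0.54468 − 0.04167)/0.005403 = 93.1 kip.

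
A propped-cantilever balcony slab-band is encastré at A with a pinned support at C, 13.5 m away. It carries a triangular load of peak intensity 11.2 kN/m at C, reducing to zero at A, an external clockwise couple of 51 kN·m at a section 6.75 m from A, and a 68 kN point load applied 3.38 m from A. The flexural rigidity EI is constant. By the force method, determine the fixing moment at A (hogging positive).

M_A = 263.4 kN·m

Take the reaction at C as the redundant and release it; the primary structure is a cantilever fixed at A.
Primary-structure tip deflection at C by superposition:
  triangular load, peak 11.2 at the free end: 11w₀L⁴/(120EI) = 34101/EI
  clockwise couple 51 at a = 6.75: M₀a(2L − a)/(2EI) = 3486/EI
  point load 68 at a = 3.38: Pa²(3L − a)/(6EI) = 4806/EI
  δ_0 = 42392/EI
Flexibility coefficient — unit upward force at C: δ_{CC} = L³/(3EI) = 820.1/EI.
Compatibility at C: δ_0 − R_C·δ_{CC} = 0, so R_C = 42392/820.1 = 51.69 kN.
Moment equilibrium about A: M_A = Σ(load moments about A) − R_C·L = 961.2 − 51.69×13.5 = 263.4 kN·m.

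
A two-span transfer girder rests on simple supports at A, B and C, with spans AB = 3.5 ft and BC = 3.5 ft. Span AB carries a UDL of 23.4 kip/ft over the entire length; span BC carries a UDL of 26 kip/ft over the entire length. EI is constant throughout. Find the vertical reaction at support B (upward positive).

Insert a hinge at B; M_B is the redundant, and each span becomes simply supported.
Discontinuity in slope at B on the released structure — sum the simple-span end rotations:
  span AB: UDL 23.4: wL³/(24EI) = 41.8/EI
  span BC: UDL 26: wL³/(24EI) = 46.45/EI
  relative rotation θ_0 = (41.8 + 46.45)/EI = 88.25/EI
A unit hogging moment at B produces rotation L₁/(3EI) + L₂/(3EI) = 2.333/EI.
Compatibility: M_B·(L₁+L₂)/(3EI) = θ_0, giving M_B = 37.82 kip·ft (hogging).
Span AB, ΣM about A with M_B applied at B: R_B^{AB}·3.5 = 143.3 + 37.82, so R_B^{AB} = 51.76 kip and R_A = 81.9 − 51.76 = 30.14 kip.
Span BC, ΣM about C: R_B^{BC}·3.5 = 159.2 + 37.82, so R_B^{BC} = 56.31 kip and R_C = 91 − 56.31 = 34.69 kip.
R_B = 51.76 + 56.31 = 108.1 kip.

R_B = 108.1 kip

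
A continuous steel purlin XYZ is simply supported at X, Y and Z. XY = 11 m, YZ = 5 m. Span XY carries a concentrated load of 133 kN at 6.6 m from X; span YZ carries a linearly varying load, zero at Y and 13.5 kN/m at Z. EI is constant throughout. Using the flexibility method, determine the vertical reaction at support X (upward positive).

R_X = 35.08 kN

Insert a hinge at Y; M_Y is the redundant, and each span becomes simply supported.
End slopes at the hinge Y, treating each span as simply supported:
  span XY: point load 133 at a = 6.6: Pab(L + a)/(6LEI) = 1030/EI
  span YZ: triangular load, peak 13.5: 7w₀L³/(360EI) = 32.81/EI
  relative rotation θ_0 = (1030 + 32.81)/EI = 1063/EI
A unit hogging moment at Y produces rotation L₁/(3EI) + L₂/(3EI) = 5.333/EI.
Slope continuity at Y: θ_0 = M_Y·5.333/EI, so M_Y = 1063/5.333 = 199.3 kN·m (hogging).
Span XY, ΣM about X with M_Y applied at Y: R_Y^{XY}·11 = 877.8 + 199.3, so R_Y^{XY} = 97.92 kN and R_X = 133 − 97.92 = 35.08 kN.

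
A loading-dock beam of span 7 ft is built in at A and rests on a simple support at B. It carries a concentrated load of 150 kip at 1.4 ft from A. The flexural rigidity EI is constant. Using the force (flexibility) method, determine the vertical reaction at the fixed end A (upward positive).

Choose R_B as the redundant. The primary structure is the cantilever fixed at A.
Deflection at B on the released cantilever, summing each load's contribution:
  point load 150 at a = 1.4: Pa²(3L − a)/(6EI) = 960.4/EI
Flexibility coefficient — unit upward force at B: δ_{BB} = L³/(3EI) = 114.3/EI.
Compatibility at B: δ_0 − R_B·δ_{BB} = 0, so R_B = 960.4/114.3 = 8.4 kip.
Vertical equilibrium: R_A = ΣP − R_B = 150 − 8.4 = 141.6 kip.

R_A = 141.6 kip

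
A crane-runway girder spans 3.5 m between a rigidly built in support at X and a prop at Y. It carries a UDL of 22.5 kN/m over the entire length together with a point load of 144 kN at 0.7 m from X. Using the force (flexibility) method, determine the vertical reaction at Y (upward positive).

R_Y = 37.6 kN

Choose R_Y as the redundant. The primary structure is the cantilever fixed at X.
Primary-structure tip deflection at Y by superposition:
  UDL 22.5: wL⁴/(8EI) = 422.1/EI
  point load 144 at a = 0.7: Pa²(3L − a)/(6EI) = 115.2/EI
  δ_0 = 537.3/EI
Tip deflection under a unit load at Y: L³/(3EI) = 14.29/EI.
The prop prevents deflection at Y: R_Y = δ_0/δ_{YY} = 537.3/14.29 = 37.6 kN.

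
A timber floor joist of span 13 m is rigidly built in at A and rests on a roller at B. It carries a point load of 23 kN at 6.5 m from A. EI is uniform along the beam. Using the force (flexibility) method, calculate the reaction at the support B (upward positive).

R_B = 7.188 kN

Take the reaction at B as the redundant and release it; the primary structure is a cantilever fixed at A.
Primary-structure tip deflection at B by superposition:
  point load 23 at a = 6.5: Pa²(3L − a)/(6EI) = 5264/EI
Flexibility coefficient — unit upward force at B: δ_{BB} = L³/(3EI) = 732.3/EI.
The prop prevents deflection at B: R_B = δ_0/δ_{BB} = 5264/732.3 = 7.188 kN.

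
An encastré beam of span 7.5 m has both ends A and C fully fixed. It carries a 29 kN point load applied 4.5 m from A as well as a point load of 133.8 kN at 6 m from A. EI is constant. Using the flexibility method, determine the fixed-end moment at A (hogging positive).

M_A = 52.99 kN·m

Take the two fixed-end moments M_A, M_C as redundants; the released structure is the simple span AC.
End rotations of the released simple span under the applied load (×1/EI):
  at A: point load 29 at a = 4.5: Pab(L + b)/(6LEI) = 91.35/EI
  at C: point load 29 at a = 4.5: Pab(L + a)/(6LEI) = 104.4/EI
  at A: point load 133.8 at a = 6: Pab(L + b)/(6LEI) = 240.8/EI
  at C: point load 133.8 at a = 6: Pab(L + a)/(6LEI) = 361.3/EI
  θ_A0 = 332.2/EI,  θ_C0 = 465.7/EI
Flexibility coefficients: a unit moment at one end gives L/(3EI) there and L/(6EI) at the far end, so f₁₁ = f₂₂ = 2.5/EI and f₁₂ = f₂₁ = 1.25/EI.
Compatibility — zero rotation at each built-in end:
  2.5 M_A + 1.25 M_C = 332.2
  1.25 M_A + 2.5 M_C = 465.7
Solving the pair gives M_A = 52.99 kN·m and M_C = 159.8 kN·m (hogging).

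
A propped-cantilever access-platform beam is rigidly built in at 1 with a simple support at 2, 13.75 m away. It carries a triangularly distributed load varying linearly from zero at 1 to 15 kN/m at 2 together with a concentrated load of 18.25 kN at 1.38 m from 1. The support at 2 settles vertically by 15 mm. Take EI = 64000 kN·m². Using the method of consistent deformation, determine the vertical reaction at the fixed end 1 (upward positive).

Take the reaction at 2 as the redundant and release it; the primary structure is a cantilever fixed at 1.
Free-end deflection of the primary structure under the applied loading (downward +):
  triangular load, peak 15 at the free end: 11w₀L⁴/(120EI) = 49149/EI
  point load 18.25 at a = 1.38: Pa²(3L − a)/(6EI) = 230.9/EI
  δ_0 = 49380/EI
Flexibility coefficient — unit upward force at 2: δ_{22} = L³/(3EI) = 866.5/EI.
With EI = 64000 kN·m²: δ_0 = 0.77156 m and δ_{22} = 0.01354 m/kN.
Compatibility — the beam at 2 must follow the support down by 0.015 m: δ_0 − R_2·δ_{22} = 0.015, so R_2 = (0.77156 − 0.015)/0.01354 = 55.88 kN.
Vertical equilibrium: R_1 = ΣP − R_2 = 121.4 − 55.88 = 65.5 kN.

R_1 = 65.5 kN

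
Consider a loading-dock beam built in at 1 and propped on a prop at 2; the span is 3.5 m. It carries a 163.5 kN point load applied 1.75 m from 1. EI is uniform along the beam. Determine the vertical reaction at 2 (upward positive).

Choose R_2 as the redundant. The primary structure is the cantilever fixed at 1.
Primary-structure tip deflection at 2 by superposition:
  point load 163.5 at a = 1.75: Pa²(3L − a)/(6EI) = 730.2/EI
Tip deflection under a unit load at 2: L³/(3EI) = 14.29/EI.
The prop prevents deflection at 2: R_2 = δ_0/δ_{22} = 730.2/14.29 = 51.09 kN.

R_2 = 51.09 kN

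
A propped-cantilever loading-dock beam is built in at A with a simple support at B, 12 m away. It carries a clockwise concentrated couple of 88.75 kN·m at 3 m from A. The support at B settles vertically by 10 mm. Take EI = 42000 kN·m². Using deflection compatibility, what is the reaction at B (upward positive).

Remove the prop at B; the released (primary) structure is a cantilever built in at A.
Free-end deflection of the primary structure under the applied loading (downward +):
  clockwise couple 88.75 at a = 3: M₀a(2L − a)/(2EI) = 2796/EI
Flexibility coefficient — unit upward force at B: δ_{BB} = L³/(3EI) = 576/EI.
With EI = 42000 kN·m²: δ_0 = 0.066562 m and δ_{BB} = 0.013714 m/kN.
Compatibility — the beam at B must follow the support down by 0.01 m: δ_0 − R_B·δ_{BB} = 0.01, so R_B = (0.066562 − 0.01)/0.013714 = 4.124 kN.

R_B = 4.124 kN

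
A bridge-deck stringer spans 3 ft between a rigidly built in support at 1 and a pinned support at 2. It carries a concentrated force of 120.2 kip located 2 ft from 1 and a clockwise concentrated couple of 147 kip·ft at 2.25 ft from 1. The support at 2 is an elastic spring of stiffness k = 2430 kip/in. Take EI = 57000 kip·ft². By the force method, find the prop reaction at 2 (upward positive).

Remove the prop at 2; the released (primary) structure is a cantilever built in at 1.
Free-end deflection of the primary structure under the applied loading (downward +):
  point load 120.2 at a = 2: Pa²(3L − a)/(6EI) = 560.9/EI
  clockwise couple 147 at a = 2.25: M₀a(2L − a)/(2EI) = 620.2/EI
  δ_0 = 1181/EI
Tip deflection under a unit load at 2: L³/(3EI) = 9/EI.
With EI = 57000 kip·ft²: δ_0 = 0.020721 ft and δ_{22} = 0.000158 ft/kip.
Compatibility — the spring shortens by R_2/k under the reaction it provides: δ_0 − R_2·δ_{22} = R_2/k. With 1/k = 1/(2430×12) ft/kip = 0.000034 ft/kip, R_2 = δ_0 / (δ_{22} + 1/k) = 0.020721 / (0.000158 + 0.000034) = 107.8 kip.

R_2 = 107.8 kip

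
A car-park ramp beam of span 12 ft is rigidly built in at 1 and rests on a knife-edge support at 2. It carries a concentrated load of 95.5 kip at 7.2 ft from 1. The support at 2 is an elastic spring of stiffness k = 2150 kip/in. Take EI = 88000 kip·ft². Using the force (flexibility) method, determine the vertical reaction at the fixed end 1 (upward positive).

R_1 = 54.49 kip

Remove the prop at 2; the released (primary) structure is a cantilever built in at 1.
Primary-structure tip deflection at 2 by superposition:
  point load 95.5 at a = 7.2: Pa²(3L − a)/(6EI) = 23763/EI
Tip deflection under a unit load at 2: L³/(3EI) = 576/EI.
With EI = 88000 kip·ft²: δ_0 = 0.27004 ft and δ_{22} = 0.006545 ft/kip.
Compatibility — the spring shortens by R_2/k under the reaction it provides: δ_0 − R_2·δ_{22} = R_2/k. With 1/k = 1/(2150×12) ft/kip = 0.000039 ft/kip, R_2 = δ_0 / (δ_{22} + 1/k) = 0.27004 / (0.006545 + 0.000039) = 41.01 kip.
Vertical equilibrium: R_1 = ΣP − R_2 = 95.5 − 41.01 = 54.49 kip.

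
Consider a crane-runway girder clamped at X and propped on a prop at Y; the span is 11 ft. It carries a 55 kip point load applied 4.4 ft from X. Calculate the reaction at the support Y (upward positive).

R_Y = 11.44 kip

Choose R_Y as the redundant. The primary structure is the cantilever fixed at X.
Downward deflection at the released point Y due to the loads:
  point load 55 at a = 4.4: Pa²(3L − a)/(6EI) = 5076/EI
Tip deflection under a unit load at Y: L³/(3EI) = 443.7/EI.
Compatibility at Y: δ_0 − R_Y·δ_{YY} = 0, so R_Y = 5076/443.7 = 11.44 kip.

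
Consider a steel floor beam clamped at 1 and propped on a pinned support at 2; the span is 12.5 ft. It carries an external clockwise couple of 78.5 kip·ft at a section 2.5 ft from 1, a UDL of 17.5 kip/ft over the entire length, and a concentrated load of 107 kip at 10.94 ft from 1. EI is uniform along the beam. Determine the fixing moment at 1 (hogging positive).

M_1 = 460.1 kip·ft

Remove the prop at 2; the released (primary) structure is a cantilever built in at 1.
Downward deflection at the released point 2 due to the loads:
  clockwise couple 78.5 at a = 2.5: M₀a(2L − a)/(2EI) = 2208/EI
  UDL 17.5: wL⁴/(8EI) = 53406/EI
  point load 107 at a = 10.94: Pa²(3L − a)/(6EI) = 56689/EI
  δ_0 = 112302/EI
Tip deflection under a unit load at 2: L³/(3EI) = 651/EI.
The prop prevents deflection at 2: R_2 = δ_0/δ_{22} = 112302/651 = 172.5 kip.
Moment equilibrium about 1: M_1 = Σ(load moments about 1) − R_2·L = 2616 − 172.5×12.5 = 460.1 kip·ft.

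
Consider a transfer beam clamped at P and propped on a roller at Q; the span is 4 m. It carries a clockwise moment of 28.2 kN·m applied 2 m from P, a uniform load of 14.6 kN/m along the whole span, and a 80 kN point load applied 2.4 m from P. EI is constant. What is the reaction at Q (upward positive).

R_Q = 64.39 kN

Take the reaction at Q as the redundant and release it; the primary structure is a cantilever fixed at P.
Primary-structure tip deflection at Q by superposition:
  clockwise couple 28.2 at a = 2: M₀a(2L − a)/(2EI) = 169.2/EI
  UDL 14.6: wL⁴/(8EI) = 467.2/EI
  point load 80 at a = 2.4: Pa²(3L − a)/(6EI) = 737.3/EI
  δ_0 = 1374/EI
Tip deflection under a unit load at Q: L³/(3EI) = 21.33/EI.
The prop prevents deflection at Q: R_Q = δ_0/δ_{QQ} = 1374/21.33 = 64.39 kN.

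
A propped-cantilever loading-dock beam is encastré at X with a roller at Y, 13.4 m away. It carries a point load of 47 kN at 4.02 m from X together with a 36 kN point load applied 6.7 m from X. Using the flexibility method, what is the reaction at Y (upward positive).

Choose R_Y as the redundant. The primary structure is the cantilever fixed at X.
Downward deflection at the released point Y due to the loads:
  point load 47 at a = 4.02: Pa²(3L − a)/(6EI) = 4580/EI
  point load 36 at a = 6.7: Pa²(3L − a)/(6EI) = 9023/EI
  δ_0 = 13603/EI
Flexibility coefficient — unit upward force at Y: δ_{YY} = L³/(3EI) = 802/EI.
Compatibility at Y: δ_0 − R_Y·δ_{YY} = 0, so R_Y = 13603/802 = 16.96 kN.

R_Y = 16.96 kN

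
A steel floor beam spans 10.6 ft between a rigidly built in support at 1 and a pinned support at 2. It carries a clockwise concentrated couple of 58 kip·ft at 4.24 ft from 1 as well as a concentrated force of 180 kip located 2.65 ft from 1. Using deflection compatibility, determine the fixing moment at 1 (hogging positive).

Take the reaction at 2 as the redundant and release it; the primary structure is a cantilever fixed at 1.
Deflection at 2 on the released cantilever, summing each load's contribution:
  clockwise couple 58 at a = 4.24: M₀a(2L − a)/(2EI) = 2085/EI
  point load 180 at a = 2.65: Pa²(3L − a)/(6EI) = 6141/EI
  δ_0 = 8227/EI
Flexibility coefficient — unit upward force at 2: δ_{22} = L³/(3EI) = 397/EI.
The prop prevents deflection at 2: R_2 = δ_0/δ_{22} = 8227/397 = 20.72 kip.
Moment equilibrium about 1: M_1 = Σ(load moments about 1) − R_2·L = 535 − 20.72×10.6 = 315.4 kip·ft.

M_1 = 315.4 kip·ft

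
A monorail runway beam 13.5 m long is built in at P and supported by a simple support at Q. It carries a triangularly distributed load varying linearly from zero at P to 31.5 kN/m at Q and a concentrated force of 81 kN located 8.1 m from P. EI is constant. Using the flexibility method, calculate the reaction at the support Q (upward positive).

Take the reaction at Q as the redundant and release it; the primary structure is a cantilever fixed at P.
Deflection at Q on the released cantilever, summing each load's contribution:
  triangular load, peak 31.5 at the free end: 11w₀L⁴/(120EI) = 95908/EI
  point load 81 at a = 8.1: Pa²(3L − a)/(6EI) = 28698/EI
  δ_0 = 124606/EI
Flexibility coefficient — unit upward force at Q: δ_{QQ} = L³/(3EI) = 820.1/EI.
Compatibility at Q: δ_0 − R_Q·δ_{QQ} = 0, so R_Q = 124606/820.1 = 151.9 kN.

R_Q = 151.9 kN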